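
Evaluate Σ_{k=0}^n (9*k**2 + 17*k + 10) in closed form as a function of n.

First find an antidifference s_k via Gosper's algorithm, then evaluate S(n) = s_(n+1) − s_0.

S(n) = 3*n**3 + 13*n**2 + 20*n + 10

r(k) = (9*k**2 + 35*k + 36)/(9*k**2 + 17*k + 10) after simplifying.
So A=1 and B=1, with C=k**2 + 17*k/9 + 10/9.
f must satisfy (1)·f(k+1) − (1)·f(k) = k**2 + 17*k/9 + 10/9.
From deg A=0, deg B=0, deg C=2: d=3.
Coefficient equations give f(k) = k*(3*k**2 + 4*k + 3)/9.
Then R = B(k−1)f/C = k*(3*k**2 + 4*k + 3)/(9*k**2 + 17*k + 10), so s_k = R(k)·t_k = k*(3*k**2 + 4*k + 3).
Δs = 9*k**2 + 17*k + 10, as required.
Telescope: S(n) = s_(n+1) − s_(0) = 3*n**3 + 13*n**2 + 20*n + 10 − (0) = 3*n**3 + 13*n**2 + 20*n + 10.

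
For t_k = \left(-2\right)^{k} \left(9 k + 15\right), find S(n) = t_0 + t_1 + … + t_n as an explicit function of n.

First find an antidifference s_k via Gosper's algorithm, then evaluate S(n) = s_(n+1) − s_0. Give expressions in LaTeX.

Compute t_(k+1)/t_k: get 2*(-3*k - 8)/(3*k + 5).
Normal form (A,B,C) = (-2, 1, k + 5/3).
Need (-2)·f(k+1) − (1)·f(k) = k + 5/3.
d = 1 from the (0,0,1) case.
Coefficient equations give f(k) = -(k + 1)/3.
Certificate R = B(k−1)f/C = -(k + 1)/(3*k + 5) gives s_k = -3*(-2)**k*(k + 1).
s_(k+1) − s_k = (-2)**k*(9*k + 15) = t_k.
Evaluate: s_(n+1) = 6*(-2)**n*(n + 2); subtract s_(0) = -3 ⇒ S(n) = 6*(-2)**n*n + 12*(-2)**n + 3.

S(n) = 6 \left(-2\right)^{n} n + 12 \left(-2\right)^{n} + 3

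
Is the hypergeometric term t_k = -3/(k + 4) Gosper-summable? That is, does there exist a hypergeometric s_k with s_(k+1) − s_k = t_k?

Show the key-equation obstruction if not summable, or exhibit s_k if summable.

The ratio is (k + 4)/(k + 5).
Normal form (A,B,C) = (k + 4, k + 5, 1).
Set up (k + 4)·f(k+1) − (k + 4)·f(k) − (1) = 0.
Degrees (1,1,0) ⇒ d ≤ 0.
Put f(k) = c0: A·f(k+1) − B(k−1)·f(k) − C = -1; need -1 = 0 — inconsistent ⇒ no f, not summable.

No — key equation has no polynomial f.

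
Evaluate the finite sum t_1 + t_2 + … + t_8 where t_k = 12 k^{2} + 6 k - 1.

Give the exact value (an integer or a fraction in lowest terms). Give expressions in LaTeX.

Σ = 2656

Ratio r(k) = (12*k**2 + 30*k + 17)/(12*k**2 + 6*k - 1).
Normal form (A,B,C) = (1, 1, k**2 + k/2 - 1/12).
Need (1)·f(k+1) − (1)·f(k) = k**2 + k/2 - 1/12.
Degrees (0,0,2) ⇒ d ≤ 3.
Solve for f: f(k) = k*(4*k**2 - 3*k - 2)/12 (degree 3 ≤ 3).
Then R = B(k−1)f/C = k*(4*k**2 - 3*k - 2)/(12*k**2 + 6*k - 1), so s_k = R(k)·t_k = k*(4*k**2 - 3*k - 2).
s_(k+1) − s_k = 12*k**2 + 6*k - 1 = t_k.
Sum = s_(9) − s_(1); s_(9) = 2655, s_(1) = -1 ⇒ 2656.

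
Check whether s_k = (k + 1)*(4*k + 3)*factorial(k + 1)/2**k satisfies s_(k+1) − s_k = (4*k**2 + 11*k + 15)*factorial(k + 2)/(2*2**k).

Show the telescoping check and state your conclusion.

s_(k+1) = (k + 2)*(4*k + 7)*factorial(k + 2)/(2*2**k)
s_(k+1) − s_k = (4*k**3 + 15*k**2 + 30*k + 22)*factorial(k + 1)/(2*2**k)
(s_(k+1) − s_k) − t_k = -(4*k**2 + 7*k + 8)*factorial(k + 1)/(2*2**k)

Invalid: residual -(4*k**2 + 7*k + 8)*factorial(k + 1)/(2*2**k) ≠ 0.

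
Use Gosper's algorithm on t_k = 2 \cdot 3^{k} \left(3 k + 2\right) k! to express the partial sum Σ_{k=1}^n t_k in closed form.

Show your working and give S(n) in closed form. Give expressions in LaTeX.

S(n) = 6 \cdot 3^{n} \left(n + 1\right)! - 6

Ratio r(k) = 3*(k + 1)*(3*k + 5)/(3*k + 2).
Gosper form: A/B · C(k+1)/C(k) with A=3*k + 3, B=1, C=k + 2/3.
Set up (3*k + 3)·f(k+1) − (1)·f(k) − (k + 2/3) = 0.
d = 0 from the (1,0,1) case.
Coefficient equations give f(k) = 1/3.
So s_k = (B(k−1)f/C)·t_k = (1/(3*k + 2))·t_k = 2*3**k*factorial(k).
s_(k+1) − s_k = 2*3**k*(3*k + 2)*factorial(k) = t_k.
Σ_(k=1)^n t_k = s_(n+1) − s_(1) = (6*3**n*factorial(n + 1)) − (6), i.e. 6*3**n*factorial(n + 1) - 6.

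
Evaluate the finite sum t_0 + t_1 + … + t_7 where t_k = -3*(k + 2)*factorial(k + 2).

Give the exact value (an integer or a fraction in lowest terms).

The ratio is (k + 3)**2/(k + 2).
Normal form (A,B,C) = (k + 3, 1, k + 2).
Set up (k + 3)·f(k+1) − (1)·f(k) − (k + 2) = 0.
Degrees (1,0,1) ⇒ d ≤ 0.
Coefficient equations give f(k) = 1.
Certificate R = B(k−1)f/C = 1/(k + 2) gives s_k = -3*factorial(k + 2).
s_(k+1) − s_k = -3*(k + 2)*factorial(k + 2) = t_k.
Evaluate s at k=8 and k=0: -10886400 and -6; difference -10886394.

Σ = -10886394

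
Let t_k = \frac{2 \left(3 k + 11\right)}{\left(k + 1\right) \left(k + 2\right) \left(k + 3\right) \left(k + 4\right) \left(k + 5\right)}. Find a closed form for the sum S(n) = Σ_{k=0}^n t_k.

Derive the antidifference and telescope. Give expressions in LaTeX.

The ratio is (k + 1)*(3*k + 14)/((k + 6)*(3*k + 11)).
Take A(k)=k + 1, B(k)=k + 6, C(k)=k + 11/3.
Key eq: (k + 1)·f(k+1) = (k + 5)·f(k) + (k + 11/3).
From deg A=1, deg B=1, deg C=1: d=4.
A polynomial solution: f(k) = k*(k + 3)*(k**2 + 7*k + 14)/24.
Get s_k = R·t_k = k*(k**2 + 7*k + 14)/(4*(k**3 + 7*k**2 + 14*k + 8)) with R(k) = B(k−1)f(k)/C(k) = k*(k + 3)*(k + 5)*(k**2 + 7*k + 14)/(8*(3*k + 11)).
Check: Δs_k = 2*(3*k + 11)/(k**5 + 15*k**4 + 85*k**3 + 225*k**2 + 274*k + 120). ✓
Telescope: S(n) = s_(n+1) − s_(0) = (n**3 + 10*n**2 + 31*n + 22)/(4*(n**3 + 10*n**2 + 31*n + 30)) − (0) = (n**3 + 10*n**2 + 31*n + 22)/(4*(n**3 + 10*n**2 + 31*n + 30)).

S(n) = \frac{n^{3} + 10 n^{2} + 31 n + 22}{4 \left(n^{3} + 10 n^{2} + 31 n + 30\right)}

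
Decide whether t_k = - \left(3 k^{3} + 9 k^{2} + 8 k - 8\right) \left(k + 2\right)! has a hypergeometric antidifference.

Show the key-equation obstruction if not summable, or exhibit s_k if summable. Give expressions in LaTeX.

r(k) = (k + 3)*(8*k + 3*(k + 1)**3 + 9*(k + 1)**2)/(3*k**3 + 9*k**2 + 8*k - 8) after simplifying.
So A=k + 3 and B=1, with C=k**3 + 3*k**2 + 8*k/3 - 8/3.
f must satisfy (k + 3)·f(k+1) − (1)·f(k) = k**3 + 3*k**2 + 8*k/3 - 8/3.
Degrees (1,0,3) ⇒ d ≤ 2.
Solve for f: f(k) = (3*k**2 - 3*k - 4)/3 (degree 2 ≤ 2).
R(k) = B(k−1)·f(k)/C(k) = (3*k**2 - 3*k - 4)/(3*k**3 + 9*k**2 + 8*k - 8); s_k = R·t_k = (-3*k**2 + 3*k + 4)*factorial(k + 2).
s_(k+1) − s_k = -(3*k**3 + 9*k**2 + 8*k - 8)*factorial(k + 2) = t_k.

Yes. s_k = \left(- 3 k^{2} + 3 k + 4\right) \left(k + 2\right)!.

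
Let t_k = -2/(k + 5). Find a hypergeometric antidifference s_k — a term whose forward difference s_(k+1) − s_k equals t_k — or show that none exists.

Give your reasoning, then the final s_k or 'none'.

Compute t_(k+1)/t_k: get (k + 5)/(k + 6).
Factor: A=k + 5; B=k + 6; C=1.
Solve (k + 5)·f(k+1) − (k + 5)·f(k) = 1.
d = 0 from the (1,1,0) case.
Generic f = c0 gives residual -1; -1 = 0 cannot hold, so t_k is not Gosper-summable.

none — t_k is not Gosper-summable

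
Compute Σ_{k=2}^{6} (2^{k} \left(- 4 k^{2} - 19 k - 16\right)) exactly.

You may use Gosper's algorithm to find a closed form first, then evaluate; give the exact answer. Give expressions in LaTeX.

Σ = -27936

Ratio r(k) = 2*(4*k**2 + 27*k + 39)/(4*k**2 + 19*k + 16).
Factor: A=2; B=1; C=k**2 + 19*k/4 + 4.
Set up (2)·f(k+1) − (1)·f(k) − (k**2 + 19*k/4 + 4) = 0.
Bound: deg f ≤ 2.
A polynomial solution: f(k) = (4*k**2 + 3*k + 2)/4.
Certificate R = B(k−1)f/C = (4*k**2 + 3*k + 2)/(4*k**2 + 19*k + 16) gives s_k = 2**k*(-4*k**2 - 3*k - 2).
Δs = 2**k*(-4*k**2 - 19*k - 16), as required.
Sum = s_(7) − s_(2); s_(7) = -28032, s_(2) = -96 ⇒ -27936.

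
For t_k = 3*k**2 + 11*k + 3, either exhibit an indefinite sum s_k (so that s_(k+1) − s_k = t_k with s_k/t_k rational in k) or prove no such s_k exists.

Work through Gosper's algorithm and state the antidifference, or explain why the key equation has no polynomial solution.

Ratio r(k) = (3*k**2 + 17*k + 17)/(3*k**2 + 11*k + 3).
So A=1 and B=1, with C=k**2 + 11*k/3 + 1.
Solve (1)·f(k+1) − (1)·f(k) = k**2 + 11*k/3 + 1.
d = 3 from the (0,0,2) case.
Solve for f: f(k) = k*(k**2 + 4*k - 2)/3 (degree 3 ≤ 3).
So s_k = (B(k−1)f/C)·t_k = (k*(k**2 + 4*k - 2)/(3*k**2 + 11*k + 3))·t_k = k*(k**2 + 4*k - 2).
Δs = 3*k**2 + 11*k + 3, as required.

s_k = k*(k**2 + 4*k - 2)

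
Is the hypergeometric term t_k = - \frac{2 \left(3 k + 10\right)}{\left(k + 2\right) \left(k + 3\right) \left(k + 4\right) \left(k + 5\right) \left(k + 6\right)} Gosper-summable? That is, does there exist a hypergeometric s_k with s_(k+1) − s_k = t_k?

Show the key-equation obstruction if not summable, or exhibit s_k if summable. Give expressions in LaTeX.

Yes. s_k = \frac{k \left(- k^{2} - 11 k - 38\right)}{20 \left(k^{3} + 11 k^{2} + 38 k + 40\right)}.

r(k) = (k + 2)*(3*k + 13)/((k + 7)*(3*k + 10)) after simplifying.
So A=k + 2 and B=k + 7, with C=k + 10/3.
f must satisfy (k + 2)·f(k+1) − (k + 6)·f(k) = k + 10/3.
From deg A=1, deg B=1, deg C=1: d=4.
A polynomial solution: f(k) = k*(k + 3)*(k**2 + 11*k + 38)/120.
Certificate R = B(k−1)f/C = k*(k + 3)*(k + 6)*(k**2 + 11*k + 38)/(40*(3*k + 10)) gives s_k = k*(-k**2 - 11*k - 38)/(20*(k**3 + 11*k**2 + 38*k + 40)).
Verify: 2*(-3*k - 10)/(k**5 + 20*k**4 + 155*k**3 + 580*k**2 + 1044*k + 720) matches t_k.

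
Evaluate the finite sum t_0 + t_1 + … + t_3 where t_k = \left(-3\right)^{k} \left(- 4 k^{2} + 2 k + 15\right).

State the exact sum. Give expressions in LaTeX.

The ratio is 3*(-4*k**2 - 6*k + 13)/(4*k**2 - 2*k - 15).
Factor: A=-3; B=1; C=k**2 - k/2 - 15/4.
Need (-3)·f(k+1) − (1)·f(k) = k**2 - k/2 - 15/4.
Bound: deg f ≤ 2.
Match coefficients ⇒ f(k) = -(k - 3)*(k + 1)/4.
Get s_k = R·t_k = (-3)**k*(k**2 - 2*k - 3) with R(k) = B(k−1)f(k)/C(k) = -(k - 3)*(k + 1)/(4*k**2 - 2*k - 15).
s_(k+1) − s_k = (-3)**k*(-4*k**2 + 2*k + 15) = t_k.
Σ_(k=0)^(3) t_k = s_(4) − s_(0) = 405 − (-3) = 408.

Σ = 408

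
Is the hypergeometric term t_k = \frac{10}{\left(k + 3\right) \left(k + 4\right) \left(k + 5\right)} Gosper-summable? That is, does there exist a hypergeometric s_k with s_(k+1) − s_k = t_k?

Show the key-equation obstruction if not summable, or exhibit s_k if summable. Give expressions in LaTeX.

The ratio is (k + 3)/(k + 6).
Gosper form: A/B · C(k+1)/C(k) with A=k + 3, B=k + 6, C=1.
Solve (k + 3)·f(k+1) − (k + 5)·f(k) = 1.
deg f ≤ 2 (via 1,1,0).
Solve for f: f(k) = k*(k + 7)/24 (degree 2 ≤ 2).
Certificate R = B(k−1)f/C = k*(k + 5)*(k + 7)/24 gives s_k = 5*k*(k + 7)/(12*(k + 3)*(k + 4)).
Δs = 10/(k**3 + 12*k**2 + 47*k + 60), as required.

Yes. s_k = \frac{5 k \left(k + 7\right)}{12 \left(k + 3\right) \left(k + 4\right)}.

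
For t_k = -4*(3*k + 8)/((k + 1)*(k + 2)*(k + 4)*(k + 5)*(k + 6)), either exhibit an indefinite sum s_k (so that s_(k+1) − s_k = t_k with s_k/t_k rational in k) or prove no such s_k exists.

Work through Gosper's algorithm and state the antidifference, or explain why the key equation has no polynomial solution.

s_k = k*(-k**2 - 10*k - 29)/(5*(k**3 + 10*k**2 + 29*k + 20))

Ratio r(k) = (k + 1)*(k + 4)*(3*k + 11)/((k + 3)*(k + 7)*(3*k + 8)).
So A=k + 1 and B=k + 7, with C=k**2 + 17*k/3 + 8.
Need (k + 1)·f(k+1) − (k + 6)·f(k) = k**2 + 17*k/3 + 8.
From deg A=1, deg B=1, deg C=2: d=5.
Coefficient equations give f(k) = k*(k + 2)*(k + 3)*(k**2 + 10*k + 29)/60.
So s_k = (B(k−1)f/C)·t_k = (k*(k + 2)*(k + 6)*(k**2 + 10*k + 29)/(20*(3*k + 8)))·t_k = k*(-k**2 - 10*k - 29)/(5*(k**3 + 10*k**2 + 29*k + 20)).
Verify: 4*(-3*k - 8)/(k**5 + 18*k**4 + 121*k**3 + 372*k**2 + 508*k + 240) matches t_k.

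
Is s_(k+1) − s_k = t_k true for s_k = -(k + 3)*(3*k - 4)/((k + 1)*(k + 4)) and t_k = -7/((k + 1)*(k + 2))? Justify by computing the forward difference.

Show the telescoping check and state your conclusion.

s_(k+1) = -(k + 4)*(3*k - 1)/((k + 2)*(k + 5))
s_(k+1) − s_k = 2*(-5*k**2 - 29*k - 52)/(k**4 + 12*k**3 + 49*k**2 + 78*k + 40)
(s_(k+1) − s_k) − t_k = (-3*k**2 + 5*k + 36)/(k**4 + 12*k**3 + 49*k**2 + 78*k + 40)

Invalid: residual (-3*k**2 + 5*k + 36)/(k**4 + 12*k**3 + 49*k**2 + 78*k + 40) ≠ 0.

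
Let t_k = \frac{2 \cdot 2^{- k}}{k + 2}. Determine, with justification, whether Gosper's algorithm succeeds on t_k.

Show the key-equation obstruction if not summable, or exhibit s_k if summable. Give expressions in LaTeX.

t_(k+1)/t_k = (k + 2)/(2*(k + 3)).
So A=k/2 + 1 and B=k + 3, with C=1.
Set up (k/2 + 1)·f(k+1) − (k + 2)·f(k) − (1) = 0.
Bound: deg f ≤ -1.
Negative degree bound (-1): no f exists, t_k not Gosper-summable.

No. Not Gosper-summable.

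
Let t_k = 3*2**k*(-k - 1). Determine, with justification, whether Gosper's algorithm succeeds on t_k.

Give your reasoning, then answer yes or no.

Step 1: r(k) = 2*(k + 2)/(k + 1).
Normal form (A,B,C) = (2, 1, k + 1).
f must satisfy (2)·f(k+1) − (1)·f(k) = k + 1.
Bound: deg f ≤ 1.
Match coefficients ⇒ f(k) = k - 1.
Then R = B(k−1)f/C = (k - 1)/(k + 1), so s_k = R(k)·t_k = 3*2**k*(1 - k).
s_(k+1) − s_k = 3*2**k*(-k - 1) = t_k.

Yes. s_k = 3*2**k*(1 - k).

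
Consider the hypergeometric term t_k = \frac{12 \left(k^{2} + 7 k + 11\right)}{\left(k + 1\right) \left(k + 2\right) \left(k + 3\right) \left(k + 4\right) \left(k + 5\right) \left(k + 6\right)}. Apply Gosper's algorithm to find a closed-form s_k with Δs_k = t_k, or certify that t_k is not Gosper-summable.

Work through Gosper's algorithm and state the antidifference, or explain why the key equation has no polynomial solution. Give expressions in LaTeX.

The ratio is (k + 1)*(7*k + (k + 1)**2 + 18)/((k + 7)*(k**2 + 7*k + 11)).
Normal form (A,B,C) = (k + 1, k + 7, k**2 + 7*k + 11).
Need (k + 1)·f(k+1) − (k + 6)·f(k) = k**2 + 7*k + 11.
d = 5 from the (1,1,2) case.
Solving with deg f ≤ 5: f(k) = k*(k + 2)*(k + 4)*(k**2 + 9*k + 23)/45.
So s_k = (B(k−1)f/C)·t_k = (k*(k + 2)*(k + 4)*(k + 6)*(k**2 + 9*k + 23)/(45*(k**2 + 7*k + 11)))·t_k = 4*k*(k**2 + 9*k + 23)/(15*(k**3 + 9*k**2 + 23*k + 15)).
s_(k+1) − s_k = 12*(k**2 + 7*k + 11)/(k**6 + 21*k**5 + 175*k**4 + 735*k**3 + 1624*k**2 + 1764*k + 720) = t_k.

s_k = \frac{4 k \left(k^{2} + 9 k + 23\right)}{15 \left(k^{3} + 9 k^{2} + 23 k + 15\right)}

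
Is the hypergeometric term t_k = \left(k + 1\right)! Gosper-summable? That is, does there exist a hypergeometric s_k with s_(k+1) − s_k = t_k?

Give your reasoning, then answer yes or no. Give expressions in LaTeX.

No. Not Gosper-summable.

Ratio r(k) = k + 2.
So A=k + 2 and B=1, with C=1.
Solve (k + 2)·f(k+1) − (1)·f(k) = 1.
Degrees (1,0,0) ⇒ d ≤ -1.
Negative degree bound (-1): no f exists, t_k not Gosper-summable.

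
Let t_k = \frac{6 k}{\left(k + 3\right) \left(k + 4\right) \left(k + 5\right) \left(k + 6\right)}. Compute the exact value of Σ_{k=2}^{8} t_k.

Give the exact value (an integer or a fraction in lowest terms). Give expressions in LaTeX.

t_(k+1)/t_k = (k + 1)*(k + 3)/(k*(k + 7)).
Normal form (A,B,C) = (k + 3, k + 7, k).
Need (k + 3)·f(k+1) − (k + 6)·f(k) = k.
Degrees (1,1,1) ⇒ d ≤ 3.
A polynomial solution: f(k) = k*(k - 1)*(k + 13)/120.
Get s_k = R·t_k = k*(k**2 + 12*k - 13)/(20*(k + 3)*(k + 4)*(k + 5)) with R(k) = B(k−1)f(k)/C(k) = (k - 1)*(k + 6)*(k + 13)/120.
Δs = 6*k/(k**4 + 18*k**3 + 119*k**2 + 342*k + 360), as required.
Telescoping: Σ = s_(9) − s_(2) = 33/910 − (1/140) = 53/1820.

Σ = 53/1820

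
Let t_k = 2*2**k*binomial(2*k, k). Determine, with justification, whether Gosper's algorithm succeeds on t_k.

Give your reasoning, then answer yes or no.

Compute t_(k+1)/t_k: get 4*(2*k + 1)/(k + 1).
Gosper form: A/B · C(k+1)/C(k) with A=8*k + 4, B=k + 1, C=1.
Key eq: (8*k + 4)·f(k+1) = (k)·f(k) + (1).
Bound: deg f ≤ -1.
Negative degree bound (-1): no f exists, t_k not Gosper-summable.

No — t_k has no hypergeometric antidifference.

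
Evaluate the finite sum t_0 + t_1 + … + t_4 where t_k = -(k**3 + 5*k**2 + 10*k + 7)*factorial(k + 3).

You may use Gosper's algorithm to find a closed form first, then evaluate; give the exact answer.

The ratio is (k**4 + 12*k**3 + 55*k**2 + 115*k + 92)/(k**3 + 5*k**2 + 10*k + 7).
Take A(k)=k + 4, B(k)=1, C(k)=k**3 + 5*k**2 + 10*k + 7.
Set up (k + 4)·f(k+1) − (1)·f(k) − (k**3 + 5*k**2 + 10*k + 7) = 0.
d = 2 from the (1,0,3) case.
Solve for f: f(k) = k**2 + 1 (degree 2 ≤ 2).
Certificate R = B(k−1)f/C = (k**2 + 1)/(k**3 + 5*k**2 + 10*k + 7) gives s_k = -(k**2 + 1)*factorial(k + 3).
Check: Δs_k = -(k**3 + 5*k**2 + 10*k + 7)*factorial(k + 3). ✓
Telescoping: Σ = s_(5) − s_(0) = -1048320 − (-6) = -1048314.

Σ = -1048314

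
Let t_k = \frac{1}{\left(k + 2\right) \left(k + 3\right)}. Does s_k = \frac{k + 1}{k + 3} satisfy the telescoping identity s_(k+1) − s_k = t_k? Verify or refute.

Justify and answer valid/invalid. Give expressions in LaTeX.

s_(k+1) = (k + 2)/(k + 4)
s_(k+1) − s_k = 2/(k**2 + 7*k + 12)
(s_(k+1) − s_k) − t_k = k/(k**3 + 9*k**2 + 26*k + 24)

Invalid: residual \frac{k}{k^{3} + 9 k^{2} + 26 k + 24} ≠ 0.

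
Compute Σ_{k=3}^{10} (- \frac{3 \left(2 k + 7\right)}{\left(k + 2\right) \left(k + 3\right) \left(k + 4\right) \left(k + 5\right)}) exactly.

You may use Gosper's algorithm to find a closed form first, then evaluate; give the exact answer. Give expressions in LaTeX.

Σ = -32/455

Ratio r(k) = (k + 2)*(2*k + 9)/((k + 6)*(2*k + 7)).
Normal form (A,B,C) = (k + 2, k + 6, k + 7/2).
f must satisfy (k + 2)·f(k+1) − (k + 5)·f(k) = k + 7/2.
Degrees (1,1,1) ⇒ d ≤ 3.
Coefficient equations give f(k) = k*(k + 3)*(k + 6)/16.
Get s_k = R·t_k = 3*k*(-k - 6)/(8*(k**2 + 6*k + 8)) with R(k) = B(k−1)f(k)/C(k) = k*(k + 3)*(k + 5)*(k + 6)/(8*(2*k + 7)).
s_(k+1) − s_k = 3*(-2*k - 7)/(k**4 + 14*k**3 + 71*k**2 + 154*k + 120) = t_k.
Evaluate s at k=11 and k=3: -187/520 and -81/280; difference -32/455.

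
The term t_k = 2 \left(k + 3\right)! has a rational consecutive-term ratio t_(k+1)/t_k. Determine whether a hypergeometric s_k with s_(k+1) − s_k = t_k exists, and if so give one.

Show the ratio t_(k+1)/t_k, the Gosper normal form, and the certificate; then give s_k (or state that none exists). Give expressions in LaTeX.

not Gosper-summable; s_k does not exist

t_(k+1)/t_k = k + 4.
Normal form (A,B,C) = (k + 4, 1, 1).
f must satisfy (k + 4)·f(k+1) − (1)·f(k) = 1.
d = -1 from the (1,0,0) case.
deg f ≤ -1 is impossible — no certificate.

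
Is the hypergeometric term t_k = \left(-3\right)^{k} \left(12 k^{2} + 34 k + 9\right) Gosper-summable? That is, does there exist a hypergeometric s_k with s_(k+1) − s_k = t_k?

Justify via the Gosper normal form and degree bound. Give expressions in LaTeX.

t_(k+1)/t_k = 3*(-12*k**2 - 58*k - 55)/(12*k**2 + 34*k + 9).
Take A(k)=-3, B(k)=1, C(k)=k**2 + 17*k/6 + 3/4.
f must satisfy (-3)·f(k+1) − (1)·f(k) = k**2 + 17*k/6 + 3/4.
deg f ≤ 2 (via 0,0,2).
Solve for f: f(k) = -(3*k**2 + 4*k - 3)/12 (degree 2 ≤ 2).
R(k) = B(k−1)·f(k)/C(k) = -(3*k**2 + 4*k - 3)/(12*k**2 + 34*k + 9); s_k = R·t_k = (-3)**k*(-3*k**2 - 4*k + 3).
Δs = (-3)**k*(12*k**2 + 34*k + 9), as required.

Yes. s_k = \left(-3\right)^{k} \left(- 3 k^{2} - 4 k + 3\right).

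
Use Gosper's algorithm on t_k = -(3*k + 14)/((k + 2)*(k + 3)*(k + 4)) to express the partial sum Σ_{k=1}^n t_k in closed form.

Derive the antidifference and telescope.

S(n) = n*(-13*n - 55)/(12*(n**2 + 7*n + 12))

t_(k+1)/t_k = (k + 2)*(3*k + 17)/((k + 5)*(3*k + 14)).
So A=k + 2 and B=k + 5, with C=k + 14/3.
Set up (k + 2)·f(k+1) − (k + 4)·f(k) − (k + 14/3) = 0.
Bound: deg f ≤ 2.
A polynomial solution: f(k) = k*(5*k + 16)/9.
Get s_k = R·t_k = k*(-5*k - 16)/(3*(k + 2)*(k + 3)) with R(k) = B(k−1)f(k)/C(k) = k*(k + 4)*(5*k + 16)/(3*(3*k + 14)).
Verify: (-3*k - 14)/(k**3 + 9*k**2 + 26*k + 24) matches t_k.
Telescope: S(n) = s_(n+1) − s_(1) = (-5*n**2 - 26*n - 21)/(3*(n**2 + 7*n + 12)) − (-7/12) = n*(-13*n - 55)/(12*(n**2 + 7*n + 12)).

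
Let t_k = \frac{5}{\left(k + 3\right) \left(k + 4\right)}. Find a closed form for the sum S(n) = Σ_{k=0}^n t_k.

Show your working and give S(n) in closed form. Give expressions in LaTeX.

S(n) = \frac{5 \left(n + 1\right)}{3 \left(n + 4\right)}

Ratio r(k) = (k + 3)/(k + 5).
A = k + 3, B = k + 5, C = 1.
f must satisfy (k + 3)·f(k+1) − (k + 4)·f(k) = 1.
deg f ≤ 1 (via 1,1,0).
Coefficient equations give f(k) = k/3.
Get s_k = R·t_k = 5*k/(3*(k + 3)) with R(k) = B(k−1)f(k)/C(k) = k*(k + 4)/3.
Δs = 5/(k**2 + 7*k + 12), as required.
Telescope: S(n) = s_(n+1) − s_(0) = 5*(n + 1)/(3*(n + 4)) − (0) = 5*(n + 1)/(3*(n + 4)).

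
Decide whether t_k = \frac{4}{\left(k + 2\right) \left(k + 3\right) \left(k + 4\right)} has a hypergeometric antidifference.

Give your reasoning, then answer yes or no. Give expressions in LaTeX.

t_(k+1)/t_k = (k + 2)/(k + 5).
A = k + 2, B = k + 5, C = 1.
Key eq: (k + 2)·f(k+1) = (k + 4)·f(k) + (1).
Bound: deg f ≤ 2.
Solving with deg f ≤ 2: f(k) = k*(k + 5)/12.
So s_k = (B(k−1)f/C)·t_k = (k*(k + 4)*(k + 5)/12)·t_k = k*(k + 5)/(3*(k + 2)*(k + 3)).
Verify: 4/(k**3 + 9*k**2 + 26*k + 24) matches t_k.

Yes. s_k = \frac{k \left(k + 5\right)}{3 \left(k + 2\right) \left(k + 3\right)}.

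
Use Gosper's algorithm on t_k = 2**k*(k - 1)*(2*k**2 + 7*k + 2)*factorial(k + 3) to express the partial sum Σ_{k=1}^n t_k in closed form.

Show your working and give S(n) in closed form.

S(n) = 2**(n + 1)*n*(n - 1)*factorial(n + 4)

The ratio is 2*k*(k + 4)*(7*k + 2*(k + 1)**2 + 9)/((k - 1)*(2*k**2 + 7*k + 2)).
Gosper form: A/B · C(k+1)/C(k) with A=2*k + 8, B=1, C=k**3 + 5*k**2/2 - 5*k/2 - 1.
Key eq: (2*k + 8)·f(k+1) = (1)·f(k) + (k**3 + 5*k**2/2 - 5*k/2 - 1).
Degrees (1,0,3) ⇒ d ≤ 2.
Match coefficients ⇒ f(k) = (k - 2)*(k - 1)/2.
So s_k = (B(k−1)f/C)·t_k = ((k - 2)/(2*k**2 + 7*k + 2))·t_k = 2**k*(k - 2)*(k - 1)*factorial(k + 3).
Verify: 2**k*(k - 1)*(2*k**2 + 7*k + 2)*factorial(k + 3) matches t_k.
Telescope: S(n) = s_(n+1) − s_(1) = 2**(n + 1)*n*(n - 1)*factorial(n + 4) − (0) = 2**(n + 1)*n*(n - 1)*factorial(n + 4).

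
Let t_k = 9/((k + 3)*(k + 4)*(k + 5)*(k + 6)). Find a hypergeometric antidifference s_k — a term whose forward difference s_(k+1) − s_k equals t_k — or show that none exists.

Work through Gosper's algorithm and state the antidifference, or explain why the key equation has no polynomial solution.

s_k = k*(k**2 + 12*k + 47)/(20*(k + 3)*(k + 4)*(k + 5))

Step 1: r(k) = (k + 3)/(k + 7).
Take A(k)=k + 3, B(k)=k + 7, C(k)=1.
f must satisfy (k + 3)·f(k+1) − (k + 6)·f(k) = 1.
Bound: deg f ≤ 3.
Coefficient equations give f(k) = k*(k**2 + 12*k + 47)/180.
Then R = B(k−1)f/C = k*(k + 6)*(k**2 + 12*k + 47)/180, so s_k = R(k)·t_k = k*(k**2 + 12*k + 47)/(20*(k + 3)*(k + 4)*(k + 5)).
Check: Δs_k = 9/(k**4 + 18*k**3 + 119*k**2 + 342*k + 360). ✓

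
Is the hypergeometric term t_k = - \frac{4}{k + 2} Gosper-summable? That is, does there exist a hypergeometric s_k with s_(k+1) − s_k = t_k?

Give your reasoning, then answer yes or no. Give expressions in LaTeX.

No. Not Gosper-summable.

Step 1: r(k) = (k + 2)/(k + 3).
So A=k + 2 and B=k + 3, with C=1.
f must satisfy (k + 2)·f(k+1) − (k + 2)·f(k) = 1.
From deg A=1, deg B=1, deg C=0: d=0.
Write f(k) = c0. Then LHS − RHS = -1, requiring -1 = 0: contradictory. No certificate.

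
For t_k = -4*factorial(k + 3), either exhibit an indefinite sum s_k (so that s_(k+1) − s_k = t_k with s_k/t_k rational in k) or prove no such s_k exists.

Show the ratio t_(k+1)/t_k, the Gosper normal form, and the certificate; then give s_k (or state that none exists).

The ratio is k + 4.
Normal form (A,B,C) = (k + 4, 1, 1).
Key eq: (k + 4)·f(k+1) = (1)·f(k) + (1).
Degrees (1,0,0) ⇒ d ≤ -1.
deg f ≤ -1 is impossible — no certificate.

none (Gosper's algorithm certifies no s_k)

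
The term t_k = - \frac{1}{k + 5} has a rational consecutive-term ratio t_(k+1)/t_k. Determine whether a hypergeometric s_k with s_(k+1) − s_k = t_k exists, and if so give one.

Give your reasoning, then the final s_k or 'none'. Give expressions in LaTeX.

Ratio r(k) = (k + 5)/(k + 6).
Factor: A=k + 5; B=k + 6; C=1.
Solve (k + 5)·f(k+1) − (k + 5)·f(k) = 1.
From deg A=1, deg B=1, deg C=0: d=0.
Write f(k) = c0. Then LHS − RHS = -1, requiring -1 = 0: contradictory. No certificate.

none — t_k is not Gosper-summable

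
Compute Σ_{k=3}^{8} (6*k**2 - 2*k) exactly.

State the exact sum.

Σ = 1128

Ratio r(k) = (-k + 3*(k + 1)**2 - 1)/(k*(3*k - 1)).
A = 1, B = 1, C = k**2 - k/3.
Need (1)·f(k+1) − (1)·f(k) = k**2 - k/3.
d = 3 from the (0,0,2) case.
Solving with deg f ≤ 3: f(k) = k*(k - 1)**2/3.
Certificate R = B(k−1)f/C = (k - 1)**2/(3*k - 1) gives s_k = 2*k*(k**2 - 2*k + 1).
Verify: 2*k*(3*k - 1) matches t_k.
Evaluate s at k=9 and k=3: 1152 and 24; difference 1128.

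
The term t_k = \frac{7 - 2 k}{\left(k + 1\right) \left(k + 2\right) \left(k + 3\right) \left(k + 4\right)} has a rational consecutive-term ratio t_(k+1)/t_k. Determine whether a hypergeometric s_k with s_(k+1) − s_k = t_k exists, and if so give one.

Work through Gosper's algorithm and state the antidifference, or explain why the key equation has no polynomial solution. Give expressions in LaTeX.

Step 1: r(k) = (k + 1)*(2*k - 5)/((k + 5)*(2*k - 7)).
A = k + 1, B = k + 5, C = k - 7/2.
Key eq: (k + 1)·f(k+1) = (k + 4)·f(k) + (k - 7/2).
d = 3 from the (1,1,1) case.
Solve for f: f(k) = -k*(k**2 + 6*k + 14)/6 (degree 3 ≤ 3).
R(k) = B(k−1)·f(k)/C(k) = -k*(k + 4)*(k**2 + 6*k + 14)/(3*(2*k - 7)); s_k = R·t_k = k*(k**2 + 6*k + 14)/(3*(k + 1)*(k + 2)*(k + 3)).
Verify: (7 - 2*k)/(k**4 + 10*k**3 + 35*k**2 + 50*k + 24) matches t_k.

s_k = \frac{k \left(k^{2} + 6 k + 14\right)}{3 \left(k + 1\right) \left(k + 2\right) \left(k + 3\right)}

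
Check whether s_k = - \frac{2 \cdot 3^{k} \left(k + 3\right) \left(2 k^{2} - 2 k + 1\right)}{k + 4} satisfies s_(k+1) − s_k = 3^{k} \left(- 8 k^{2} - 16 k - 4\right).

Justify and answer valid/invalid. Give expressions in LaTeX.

s_(k+1) = 6*3**k*(k + 4)*(2*k - 2*(k + 1)**2 + 1)/(k + 5)
s_(k+1) − s_k = 3**k*(-8*k**4 - 80*k**3 - 264*k**2 - 284*k - 66)/(k**2 + 9*k + 20)
(s_(k+1) − s_k) − t_k = 3**k*(8*k**3 + 44*k**2 + 72*k + 14)/(k**2 + 9*k + 20)

Invalid: residual \frac{3^{k} \left(8 k^{3} + 44 k^{2} + 72 k + 14\right)}{k^{2} + 9 k + 20} ≠ 0.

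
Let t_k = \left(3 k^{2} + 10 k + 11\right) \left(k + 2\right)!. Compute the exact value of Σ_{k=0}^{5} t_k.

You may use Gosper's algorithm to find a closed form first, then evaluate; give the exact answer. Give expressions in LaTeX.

Σ = 766078

Step 1: r(k) = (k + 3)*(10*k + 3*(k + 1)**2 + 21)/(3*k**2 + 10*k + 11).
A = k + 3, B = 1, C = k**2 + 10*k/3 + 11/3.
Set up (k + 3)·f(k+1) − (1)·f(k) − (k**2 + 10*k/3 + 11/3) = 0.
deg f ≤ 1 (via 1,0,2).
Match coefficients ⇒ f(k) = (3*k + 1)/3.
So s_k = (B(k−1)f/C)·t_k = ((3*k + 1)/(3*k**2 + 10*k + 11))·t_k = (3*k + 1)*factorial(k + 2).
Verify: (3*k**2 + 10*k + 11)*factorial(k + 2) matches t_k.
Sum = s_(6) − s_(0); s_(6) = 766080, s_(0) = 2 ⇒ 766078.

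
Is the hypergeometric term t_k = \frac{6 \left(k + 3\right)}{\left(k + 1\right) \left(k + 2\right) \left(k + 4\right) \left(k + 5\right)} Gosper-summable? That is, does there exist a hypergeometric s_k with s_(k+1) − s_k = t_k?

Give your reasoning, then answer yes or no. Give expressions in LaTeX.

Ratio r(k) = (k + 1)*(k + 4)**2/((k + 3)**2*(k + 6)).
Take A(k)=k + 1, B(k)=k + 6, C(k)=k**2 + 6*k + 9.
Need (k + 1)·f(k+1) − (k + 5)·f(k) = k**2 + 6*k + 9.
Bound: deg f ≤ 4.
A polynomial solution: f(k) = k*(k + 2)*(k + 3)*(k + 5)/8.
Certificate R = B(k−1)f/C = k*(k + 2)*(k + 5)**2/(8*(k + 3)) gives s_k = 3*k*(k + 5)/(4*(k**2 + 5*k + 4)).
Check: Δs_k = 6*(k + 3)/(k**4 + 12*k**3 + 49*k**2 + 78*k + 40). ✓

Yes. s_k = \frac{3 k \left(k + 5\right)}{4 \left(k^{2} + 5 k + 4\right)}.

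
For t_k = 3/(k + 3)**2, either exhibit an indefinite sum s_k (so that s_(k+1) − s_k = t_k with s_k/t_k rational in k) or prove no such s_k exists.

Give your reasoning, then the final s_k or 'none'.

not Gosper-summable; s_k does not exist

Ratio r(k) = (k + 3)**2/(k + 4)**2.
Take A(k)=k**2 + 6*k + 9, B(k)=k**2 + 8*k + 16, C(k)=1.
Solve (k**2 + 6*k + 9)·f(k+1) − (k**2 + 6*k + 9)·f(k) = 1.
d = 0 from the (2,2,0) case.
Put f(k) = c0: A·f(k+1) − B(k−1)·f(k) − C = -1; need -1 = 0 — inconsistent ⇒ no f, not summable.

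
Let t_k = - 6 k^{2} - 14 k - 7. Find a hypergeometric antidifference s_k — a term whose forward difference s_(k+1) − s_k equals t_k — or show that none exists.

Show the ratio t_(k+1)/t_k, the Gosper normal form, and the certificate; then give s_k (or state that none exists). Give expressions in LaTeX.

r(k) = (6*k**2 + 26*k + 27)/(6*k**2 + 14*k + 7) after simplifying.
So A=1 and B=1, with C=k**2 + 7*k/3 + 7/6.
Solve (1)·f(k+1) − (1)·f(k) = k**2 + 7*k/3 + 7/6.
From deg A=0, deg B=0, deg C=2: d=3.
Solving with deg f ≤ 3: f(k) = k*(2*k**2 + 4*k + 1)/6.
Get s_k = R·t_k = k*(-2*k**2 - 4*k - 1) with R(k) = B(k−1)f(k)/C(k) = k*(2*k**2 + 4*k + 1)/(6*k**2 + 14*k + 7).
Check: Δs_k = -6*k**2 - 14*k - 7. ✓

s_k = k \left(- 2 k^{2} - 4 k - 1\right)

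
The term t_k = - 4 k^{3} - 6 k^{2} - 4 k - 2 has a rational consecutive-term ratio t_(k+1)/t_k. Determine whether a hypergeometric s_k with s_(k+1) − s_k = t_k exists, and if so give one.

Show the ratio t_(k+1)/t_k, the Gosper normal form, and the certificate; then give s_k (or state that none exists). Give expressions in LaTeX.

s_k = - k^{4} - k

Step 1: r(k) = (2*k**3 + 9*k**2 + 14*k + 8)/(2*k**3 + 3*k**2 + 2*k + 1).
Take A(k)=1, B(k)=1, C(k)=k**3 + 3*k**2/2 + k + 1/2.
Key eq: (1)·f(k+1) = (1)·f(k) + (k**3 + 3*k**2/2 + k + 1/2).
Degrees (0,0,3) ⇒ d ≤ 4.
Solve for f: f(k) = k*(k + 1)*(k**2 - k + 1)/4 (degree 4 ≤ 4).
Certificate R = B(k−1)f/C = k*(k**2 - k + 1)/(2*(2*k**2 + k + 1)) gives s_k = -k**4 - k.
Check: Δs_k = k**4 - (k + 1)**4 - 1. ✓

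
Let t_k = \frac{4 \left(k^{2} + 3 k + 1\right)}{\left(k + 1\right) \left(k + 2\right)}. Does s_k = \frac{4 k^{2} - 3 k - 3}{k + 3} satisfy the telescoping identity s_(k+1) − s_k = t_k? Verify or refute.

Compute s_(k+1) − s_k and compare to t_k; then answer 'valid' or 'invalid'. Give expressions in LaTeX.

Invalid: residual \frac{2 \left(- 19 k^{2} - 49 k - 18\right)}{k^{4} + 10 k^{3} + 35 k^{2} + 50 k + 24} ≠ 0.

s_(k+1) = (4*k**2 + 5*k - 2)/(k + 4)
s_(k+1) − s_k = 2*(2*k**2 + 14*k + 3)/(k**2 + 7*k + 12)
(s_(k+1) − s_k) − t_k = 2*(-19*k**2 - 49*k - 18)/(k**4 + 10*k**3 + 35*k**2 + 50*k + 24)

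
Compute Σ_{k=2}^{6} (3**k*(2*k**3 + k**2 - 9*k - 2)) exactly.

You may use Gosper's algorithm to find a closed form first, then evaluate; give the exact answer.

Σ = 365256

t_(k+1)/t_k = 3*(2*k**3 + 7*k**2 - k - 8)/(2*k**3 + k**2 - 9*k - 2).
Factor: A=3; B=1; C=k**3 + k**2/2 - 9*k/2 - 1.
Need (3)·f(k+1) − (1)·f(k) = k**3 + k**2/2 - 9*k/2 - 1.
From deg A=0, deg B=0, deg C=3: d=3.
Solving with deg f ≤ 3: f(k) = (k**3 - 4*k**2 + 3*k - 1)/2.
Get s_k = R·t_k = 3**k*(k**3 - 4*k**2 + 3*k - 1) with R(k) = B(k−1)f(k)/C(k) = (k**3 - 4*k**2 + 3*k - 1)/((k - 2)*(2*k**2 + 5*k + 1)).
Verify: 3**k*(2*k**3 + k**2 - 9*k - 2) matches t_k.
Sum = s_(7) − s_(2); s_(7) = 365229, s_(2) = -27 ⇒ 365256.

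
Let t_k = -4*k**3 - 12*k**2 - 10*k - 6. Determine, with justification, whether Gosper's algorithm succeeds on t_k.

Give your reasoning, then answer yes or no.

t_(k+1)/t_k = (2*k**3 + 12*k**2 + 23*k + 16)/(2*k**3 + 6*k**2 + 5*k + 3).
Take A(k)=1, B(k)=1, C(k)=k**3 + 3*k**2 + 5*k/2 + 3/2.
Set up (1)·f(k+1) − (1)·f(k) − (k**3 + 3*k**2 + 5*k/2 + 3/2) = 0.
Degrees (0,0,3) ⇒ d ≤ 4.
Solving with deg f ≤ 4: f(k) = k*(k**3 + 2*k**2 + 3)/4.
So s_k = (B(k−1)f/C)·t_k = (k*(k**3 + 2*k**2 + 3)/(2*(2*k**3 + 6*k**2 + 5*k + 3)))·t_k = k*(-k**3 - 2*k**2 - 3).
Verify: -4*k**3 - 12*k**2 - 10*k - 6 matches t_k.

Yes. s_k = k*(-k**3 - 2*k**2 - 3).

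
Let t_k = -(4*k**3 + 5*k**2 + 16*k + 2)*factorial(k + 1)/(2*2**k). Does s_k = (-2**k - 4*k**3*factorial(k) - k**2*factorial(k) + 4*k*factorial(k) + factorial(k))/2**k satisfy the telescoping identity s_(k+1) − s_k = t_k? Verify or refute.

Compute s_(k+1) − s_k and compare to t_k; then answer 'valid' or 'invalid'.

s_(k+1) = -(2*2**k + 4*k**4*factorial(k) + 17*k**3*factorial(k) + 23*k**2*factorial(k) + 10*k*factorial(k))/(2*2**k)
s_(k+1) − s_k = -(4*k**3 + 5*k**2 + 16*k + 2)*factorial(k + 1)/(2*2**k)
(s_(k+1) − s_k) − t_k = 0

valid (s_(k+1) − s_k reduces to t_k)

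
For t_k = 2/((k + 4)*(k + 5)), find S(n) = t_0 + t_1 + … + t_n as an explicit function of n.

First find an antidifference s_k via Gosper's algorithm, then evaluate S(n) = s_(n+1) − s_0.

S(n) = (n + 1)/(2*(n + 5))

r(k) = (k + 4)/(k + 6) after simplifying.
A = k + 4, B = k + 6, C = 1.
Need (k + 4)·f(k+1) − (k + 5)·f(k) = 1.
Degrees (1,1,0) ⇒ d ≤ 1.
Solving with deg f ≤ 1: f(k) = k/4.
Then R = B(k−1)f/C = k*(k + 5)/4, so s_k = R(k)·t_k = k/(2*(k + 4)).
Check: Δs_k = 2/(k**2 + 9*k + 20). ✓
s_(n+1) = (n + 1)/(2*(n + 5)) and s_(0) = 0, so S(n) = (n + 1)/(2*(n + 5)).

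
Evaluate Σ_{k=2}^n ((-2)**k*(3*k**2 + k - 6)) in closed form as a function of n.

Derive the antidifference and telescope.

S(n) = (-2)**(n + 1)*(-n**2 - n + 2)

Compute t_(k+1)/t_k: get 2*(-3*k**2 - 7*k + 2)/(3*k**2 + k - 6).
Normal form (A,B,C) = (-2, 1, k**2 + k/3 - 2).
Solve (-2)·f(k+1) − (1)·f(k) = k**2 + k/3 - 2.
deg f ≤ 2 (via 0,0,2).
Match coefficients ⇒ f(k) = -(k - 2)*(k + 1)/3.
Certificate R = B(k−1)f/C = -(k - 2)*(k + 1)/(3*k**2 + k - 6) gives s_k = (-2)**k*(-k**2 + k + 2).
Verify: (-2)**k*(3*k**2 + k - 6) matches t_k.
s_(n+1) = (-2)**(n + 1)*(-n**2 - n + 2) and s_(2) = 0, so S(n) = (-2)**(n + 1)*(-n**2 - n + 2).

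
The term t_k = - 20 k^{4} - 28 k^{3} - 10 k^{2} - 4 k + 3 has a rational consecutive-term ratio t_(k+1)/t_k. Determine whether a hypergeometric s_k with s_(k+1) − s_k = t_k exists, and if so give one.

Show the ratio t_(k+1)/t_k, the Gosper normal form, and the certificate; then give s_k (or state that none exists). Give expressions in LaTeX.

s_k = k \left(- 4 k^{4} + 3 k^{3} + 4 k^{2} - 4 k + 4\right)

Step 1: r(k) = (20*k**4 + 108*k**3 + 214*k**2 + 188*k + 59)/(20*k**4 + 28*k**3 + 10*k**2 + 4*k - 3).
So A=1 and B=1, with C=k**4 + 7*k**3/5 + k**2/2 + k/5 - 3/20.
Solve (1)·f(k+1) − (1)·f(k) = k**4 + 7*k**3/5 + k**2/2 + k/5 - 3/20.
deg f ≤ 5 (via 0,0,4).
Coefficient equations give f(k) = k*(4*k**4 - 3*k**3 - 4*k**2 + 4*k - 4)/20.
Then R = B(k−1)f/C = k*(4*k**4 - 3*k**3 - 4*k**2 + 4*k - 4)/(20*k**4 + 28*k**3 + 10*k**2 + 4*k - 3), so s_k = R(k)·t_k = k*(-4*k**4 + 3*k**3 + 4*k**2 - 4*k + 4).
s_(k+1) − s_k = -20*k**4 - 28*k**3 - 10*k**2 - 4*k + 3 = t_k.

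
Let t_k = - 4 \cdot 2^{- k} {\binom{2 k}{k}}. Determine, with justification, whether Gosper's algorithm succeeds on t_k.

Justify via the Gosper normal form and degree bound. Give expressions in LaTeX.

r(k) = (2*k + 1)/(k + 1) after simplifying.
Normal form (A,B,C) = (2*k + 1, k + 1, 1).
f must satisfy (2*k + 1)·f(k+1) − (k)·f(k) = 1.
deg f ≤ -1 (via 1,1,0).
d = -1 < 0 ⇒ no nonzero polynomial f; not summable.

No — key equation has no polynomial f.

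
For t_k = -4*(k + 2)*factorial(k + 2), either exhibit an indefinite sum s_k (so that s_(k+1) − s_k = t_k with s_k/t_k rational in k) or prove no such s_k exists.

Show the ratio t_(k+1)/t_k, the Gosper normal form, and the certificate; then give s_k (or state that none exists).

r(k) = (k + 3)**2/(k + 2) after simplifying.
Gosper form: A/B · C(k+1)/C(k) with A=k + 3, B=1, C=k + 2.
Set up (k + 3)·f(k+1) − (1)·f(k) − (k + 2) = 0.
From deg A=1, deg B=0, deg C=1: d=0.
Coefficient equations give f(k) = 1.
So s_k = (B(k−1)f/C)·t_k = (1/(k + 2))·t_k = -4*factorial(k + 2).
Check: Δs_k = -4*(k + 2)*factorial(k + 2). ✓

s_k = -4*factorial(k + 2)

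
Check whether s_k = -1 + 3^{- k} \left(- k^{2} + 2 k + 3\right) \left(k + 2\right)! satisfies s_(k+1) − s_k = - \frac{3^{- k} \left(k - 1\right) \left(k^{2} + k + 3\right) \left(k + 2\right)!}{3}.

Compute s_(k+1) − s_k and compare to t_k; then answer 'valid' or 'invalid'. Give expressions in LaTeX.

s_(k+1) = 3**(-k - 1)*(2*k - (k + 1)**2 + 5)*factorial(k + 3) - 1
s_(k+1) − s_k = -(k - 1)*(k**2 + k + 3)*factorial(k + 2)/(3*3**k)
(s_(k+1) − s_k) − t_k = 0

Valid: the claim telescopes to t_k.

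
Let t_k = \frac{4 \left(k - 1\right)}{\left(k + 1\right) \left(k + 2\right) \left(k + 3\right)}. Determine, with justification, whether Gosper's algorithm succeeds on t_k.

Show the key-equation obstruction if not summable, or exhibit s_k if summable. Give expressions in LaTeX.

Yes. s_k = - \frac{4 k}{\left(k + 1\right) \left(k + 2\right)}.

Ratio r(k) = k*(k + 1)/((k - 1)*(k + 4)).
A = k + 1, B = k + 4, C = k - 1.
Solve (k + 1)·f(k+1) − (k + 3)·f(k) = k - 1.
From deg A=1, deg B=1, deg C=1: d=2.
Solving with deg f ≤ 2: f(k) = -k.
So s_k = (B(k−1)f/C)·t_k = (-k*(k + 3)/(k - 1))·t_k = -4*k/((k + 1)*(k + 2)).
Check: Δs_k = 4*(k - 1)/(k**3 + 6*k**2 + 11*k + 6). ✓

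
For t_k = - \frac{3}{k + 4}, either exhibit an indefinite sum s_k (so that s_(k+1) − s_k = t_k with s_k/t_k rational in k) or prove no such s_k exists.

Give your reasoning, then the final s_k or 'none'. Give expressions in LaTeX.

none — t_k is not Gosper-summable

t_(k+1)/t_k = (k + 4)/(k + 5).
A = k + 4, B = k + 5, C = 1.
Set up (k + 4)·f(k+1) − (k + 4)·f(k) − (1) = 0.
deg f ≤ 0 (via 1,1,0).
Put f(k) = c0: A·f(k+1) − B(k−1)·f(k) − C = -1; need -1 = 0 — inconsistent ⇒ no f, not summable.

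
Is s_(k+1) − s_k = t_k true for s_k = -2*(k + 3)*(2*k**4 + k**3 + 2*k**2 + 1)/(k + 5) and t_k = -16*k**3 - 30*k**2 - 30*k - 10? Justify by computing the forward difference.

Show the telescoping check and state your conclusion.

Invalid: residual 8*(3*k**4 + 27*k**3 + 44*k**2 + 40*k + 12)/(k**2 + 11*k + 30) ≠ 0.

s_(k+1) = -2*(k + 4)*(2*(k + 1)**4 + (k + 1)**3 + 2*(k + 1)**2 + 1)/(k + 6)
s_(k+1) − s_k = 2*(-8*k**5 - 91*k**4 - 312*k**3 - 444*k**2 - 345*k - 102)/(k**2 + 11*k + 30)
(s_(k+1) − s_k) − t_k = 8*(3*k**4 + 27*k**3 + 44*k**2 + 40*k + 12)/(k**2 + 11*k + 30)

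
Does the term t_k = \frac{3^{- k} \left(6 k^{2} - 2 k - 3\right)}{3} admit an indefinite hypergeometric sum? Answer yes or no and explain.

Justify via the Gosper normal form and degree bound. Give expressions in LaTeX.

Compute t_(k+1)/t_k: get (6*k**2 + 10*k + 1)/(3*(6*k**2 - 2*k - 3)).
Gosper form: A/B · C(k+1)/C(k) with A=1/3, B=1, C=k**2 - k/3 - 1/2.
f must satisfy (1/3)·f(k+1) − (1)·f(k) = k**2 - k/3 - 1/2.
Degrees (0,0,2) ⇒ d ≤ 2.
Coefficient equations give f(k) = -(3*k**2 + 2*k + 1)/2.
Get s_k = R·t_k = (-3*k**2 - 2*k - 1)/3**k with R(k) = B(k−1)f(k)/C(k) = -3*(3*k**2 + 2*k + 1)/(6*k**2 - 2*k - 3).
Δs = (6*k**2 - 2*k - 3)/(3*3**k), as required.

Yes. s_k = 3^{- k} \left(- 3 k^{2} - 2 k - 1\right).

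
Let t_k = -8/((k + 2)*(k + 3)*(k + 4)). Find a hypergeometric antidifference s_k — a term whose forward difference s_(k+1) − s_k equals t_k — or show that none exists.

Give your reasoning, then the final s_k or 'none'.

The ratio is (k + 2)/(k + 5).
Take A(k)=k + 2, B(k)=k + 5, C(k)=1.
f must satisfy (k + 2)·f(k+1) − (k + 4)·f(k) = 1.
Bound: deg f ≤ 2.
Match coefficients ⇒ f(k) = k*(k + 5)/12.
So s_k = (B(k−1)f/C)·t_k = (k*(k + 4)*(k + 5)/12)·t_k = 2*k*(-k - 5)/(3*(k + 2)*(k + 3)).
Verify: -8/(k**3 + 9*k**2 + 26*k + 24) matches t_k.

s_k = 2*k*(-k - 5)/(3*(k + 2)*(k + 3))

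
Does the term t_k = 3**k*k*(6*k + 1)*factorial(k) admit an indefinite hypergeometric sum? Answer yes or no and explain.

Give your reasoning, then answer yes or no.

Yes. s_k = 3**k*(2*k - 3)*factorial(k).

Ratio r(k) = (k + 1)**2*(18*k + 21)/(k*(6*k + 1)).
Normal form (A,B,C) = (3*k + 3, 1, k**2 + k/6).
Need (3*k + 3)·f(k+1) − (1)·f(k) = k**2 + k/6.
d = 1 from the (1,0,2) case.
Coefficient equations give f(k) = (2*k - 3)/6.
Certificate R = B(k−1)f/C = (2*k - 3)/(k*(6*k + 1)) gives s_k = 3**k*(2*k - 3)*factorial(k).
Check: Δs_k = 3**k*k*(6*k + 1)*factorial(k). ✓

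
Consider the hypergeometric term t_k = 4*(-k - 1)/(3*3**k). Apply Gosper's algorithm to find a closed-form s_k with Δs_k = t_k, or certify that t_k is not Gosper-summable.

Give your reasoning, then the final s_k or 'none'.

Compute t_(k+1)/t_k: get (k + 2)/(3*(k + 1)).
A = 1/3, B = 1, C = k + 1.
Set up (1/3)·f(k+1) − (1)·f(k) − (k + 1) = 0.
From deg A=0, deg B=0, deg C=1: d=1.
Solving with deg f ≤ 1: f(k) = -3*(2*k + 3)/4.
So s_k = (B(k−1)f/C)·t_k = (-3*(2*k + 3)/(4*(k + 1)))·t_k = (2*k + 3)/3**k.
Verify: 4*(-k - 1)/(3*3**k) matches t_k.

s_k = (2*k + 3)/3**k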